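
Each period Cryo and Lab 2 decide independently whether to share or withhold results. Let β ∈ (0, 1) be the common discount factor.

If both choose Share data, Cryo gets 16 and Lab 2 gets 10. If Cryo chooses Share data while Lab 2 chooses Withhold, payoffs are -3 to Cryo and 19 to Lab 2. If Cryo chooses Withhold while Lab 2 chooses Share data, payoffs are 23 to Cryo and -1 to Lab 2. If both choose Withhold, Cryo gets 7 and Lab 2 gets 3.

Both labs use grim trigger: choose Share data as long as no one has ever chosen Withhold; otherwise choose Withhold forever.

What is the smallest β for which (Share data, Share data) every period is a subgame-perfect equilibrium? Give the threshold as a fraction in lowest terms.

For Cryo: deviation gain 23−16 = 7, per-period punishment loss 16−7 = 9. IC gives β ≥ 7/16.
For Lab 2: gain 9, loss 7 per period, so β ≥ 9/16.
The tighter constraint is Lab 2's, so cooperation needs β ≥ 9/16.

9/16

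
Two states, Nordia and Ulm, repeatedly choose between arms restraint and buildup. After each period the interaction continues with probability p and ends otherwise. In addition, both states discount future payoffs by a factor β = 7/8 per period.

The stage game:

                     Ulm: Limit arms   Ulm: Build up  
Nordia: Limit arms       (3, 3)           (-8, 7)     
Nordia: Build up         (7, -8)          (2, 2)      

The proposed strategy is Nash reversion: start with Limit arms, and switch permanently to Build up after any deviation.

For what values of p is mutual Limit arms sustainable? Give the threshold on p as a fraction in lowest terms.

32/35

Expected continuation weight on next period's payoff is β·p = 7/8·p, which plays the role of the discount factor.
Cooperation requires 7/8·p ≥ (7−3)/(7−2) = 4/5, hence p ≥ 32/35.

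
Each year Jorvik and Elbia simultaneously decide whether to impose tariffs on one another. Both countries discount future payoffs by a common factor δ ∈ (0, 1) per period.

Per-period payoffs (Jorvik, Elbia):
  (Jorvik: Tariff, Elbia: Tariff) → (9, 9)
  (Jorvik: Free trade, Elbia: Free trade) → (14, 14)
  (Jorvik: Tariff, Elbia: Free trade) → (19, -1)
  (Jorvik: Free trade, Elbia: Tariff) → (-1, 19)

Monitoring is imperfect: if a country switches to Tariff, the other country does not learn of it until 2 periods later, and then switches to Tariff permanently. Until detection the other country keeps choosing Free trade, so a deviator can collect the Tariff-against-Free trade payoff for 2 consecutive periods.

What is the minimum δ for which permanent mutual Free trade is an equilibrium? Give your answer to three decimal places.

A deviator earns 19 for 2 periods, then 9 forever; cooperating earns 14 forever. Multiplying the IC by (1−δ):
14 ≥ 19(1−δ^2) + 9δ^2, so 10·δ^2 ≥ 5 and δ^2 ≥ 1/2.
δ ≥ (1/2)^(1/2) ≈ 0.707.

0.707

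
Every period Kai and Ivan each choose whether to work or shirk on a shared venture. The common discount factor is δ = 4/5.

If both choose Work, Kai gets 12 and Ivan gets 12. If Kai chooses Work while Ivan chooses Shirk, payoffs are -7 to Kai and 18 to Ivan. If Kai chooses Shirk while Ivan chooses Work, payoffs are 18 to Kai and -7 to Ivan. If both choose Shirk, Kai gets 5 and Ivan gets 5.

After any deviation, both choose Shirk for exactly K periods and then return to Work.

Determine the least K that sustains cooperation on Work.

Need Σ_{k=1}^{K} δ^k ≥ (18−12)/(12−5) = 0.8571 at δ = 4/5.
At K = 1 the sum is 0.8000 < 0.8571; at K = 2 it is 1.4400 ≥ 0.8571.
So the minimum punishment length is K = 2.

2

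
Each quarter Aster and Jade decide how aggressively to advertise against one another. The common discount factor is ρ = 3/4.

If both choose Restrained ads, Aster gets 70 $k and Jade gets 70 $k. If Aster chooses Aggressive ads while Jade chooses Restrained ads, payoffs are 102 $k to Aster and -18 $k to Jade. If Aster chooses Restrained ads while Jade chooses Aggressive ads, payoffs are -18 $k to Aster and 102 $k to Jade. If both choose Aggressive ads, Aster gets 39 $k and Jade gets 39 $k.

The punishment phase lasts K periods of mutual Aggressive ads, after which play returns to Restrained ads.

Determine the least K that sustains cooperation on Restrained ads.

2

Need Σ_{k=1}^{K} ρ^k ≥ (102−70)/(70−39) = 1.0323 at ρ = 3/4.
At K = 1 the sum is 0.7500 < 1.0323; at K = 2 it is 1.3125 ≥ 1.0323.
So the minimum punishment length is K = 2.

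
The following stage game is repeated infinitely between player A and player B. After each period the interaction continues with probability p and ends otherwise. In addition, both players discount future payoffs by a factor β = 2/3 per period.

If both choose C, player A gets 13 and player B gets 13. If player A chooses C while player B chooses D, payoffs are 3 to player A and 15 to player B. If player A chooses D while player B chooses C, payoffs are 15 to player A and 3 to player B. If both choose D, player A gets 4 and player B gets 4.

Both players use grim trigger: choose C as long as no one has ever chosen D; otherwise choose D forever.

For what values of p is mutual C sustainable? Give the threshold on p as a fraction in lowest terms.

3/11

Expected continuation weight on next period's payoff is β·p = 2/3·p, which plays the role of the discount factor.
Cooperation requires 2/3·p ≥ (15−13)/(15−4) = 2/11, hence p ≥ 3/11.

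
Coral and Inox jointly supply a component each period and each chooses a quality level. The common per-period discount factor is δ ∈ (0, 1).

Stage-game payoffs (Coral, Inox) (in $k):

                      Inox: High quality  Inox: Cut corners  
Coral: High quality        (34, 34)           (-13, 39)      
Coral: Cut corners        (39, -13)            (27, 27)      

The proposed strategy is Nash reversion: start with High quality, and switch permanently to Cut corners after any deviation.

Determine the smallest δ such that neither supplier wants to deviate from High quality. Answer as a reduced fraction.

5/12

34/(1−δ) ≥ 39 + 27δ/(1−δ)
34 ≥ 39 − 12δ
δ ≥ 5/12.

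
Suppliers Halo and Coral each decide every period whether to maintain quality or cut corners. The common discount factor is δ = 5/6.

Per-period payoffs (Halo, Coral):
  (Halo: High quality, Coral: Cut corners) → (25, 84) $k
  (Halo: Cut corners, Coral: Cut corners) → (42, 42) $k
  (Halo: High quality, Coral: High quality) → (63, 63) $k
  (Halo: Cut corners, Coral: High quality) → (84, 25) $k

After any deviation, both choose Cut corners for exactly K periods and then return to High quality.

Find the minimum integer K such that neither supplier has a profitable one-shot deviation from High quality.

2

IC: δ(1−δ^K)/(1−δ) ≥ (84−63)/(63−42) = 1.
With δ = 5/6: need 1 − δ^K ≥ 1·(1−5/6)/(5/6), i.e. δ^K ≤ 0.8000.
Since (5/6)^1 = 0.8333 and (5/6)^2 = 0.6944, the smallest such K is 2.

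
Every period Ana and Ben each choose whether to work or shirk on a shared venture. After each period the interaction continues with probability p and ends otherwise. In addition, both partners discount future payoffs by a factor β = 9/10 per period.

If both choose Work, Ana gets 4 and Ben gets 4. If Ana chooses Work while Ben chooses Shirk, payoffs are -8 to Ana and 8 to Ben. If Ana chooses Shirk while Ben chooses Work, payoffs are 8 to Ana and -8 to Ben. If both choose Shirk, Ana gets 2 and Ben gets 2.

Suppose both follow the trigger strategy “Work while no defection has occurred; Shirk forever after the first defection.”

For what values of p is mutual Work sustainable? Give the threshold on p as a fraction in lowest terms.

With continuation probability p and discount β, the effective per-period discount factor is βp.
Grim-trigger IC: βp ≥ (8−4)/(8−2) = 2/3.
So p ≥ (2/3)/(9/10) = 20/27.

20/27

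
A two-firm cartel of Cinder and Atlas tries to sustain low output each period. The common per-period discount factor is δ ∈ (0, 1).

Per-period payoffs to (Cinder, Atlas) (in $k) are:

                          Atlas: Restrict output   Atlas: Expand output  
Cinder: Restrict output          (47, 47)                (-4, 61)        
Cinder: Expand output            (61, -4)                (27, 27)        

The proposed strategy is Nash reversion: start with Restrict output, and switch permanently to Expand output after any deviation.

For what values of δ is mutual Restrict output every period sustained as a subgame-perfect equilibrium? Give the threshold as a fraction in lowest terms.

7/17

Under grim trigger the critical discount factor is (T−C)/(T−P) with T = 61, C = 47, P = 27.
δ* = (61−47)/(61−27) = 14/34 = 7/17.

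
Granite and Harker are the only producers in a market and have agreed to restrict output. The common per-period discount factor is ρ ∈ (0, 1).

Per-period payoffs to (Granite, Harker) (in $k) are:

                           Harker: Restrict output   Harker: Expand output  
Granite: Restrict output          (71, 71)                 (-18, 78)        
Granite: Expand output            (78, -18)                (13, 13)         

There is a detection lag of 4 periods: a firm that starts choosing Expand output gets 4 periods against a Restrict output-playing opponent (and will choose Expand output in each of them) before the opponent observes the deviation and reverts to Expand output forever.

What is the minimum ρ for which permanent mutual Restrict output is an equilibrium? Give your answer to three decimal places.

The best deviation is to choose Expand output for all 4 undetected periods, earning 78 each, then 13 forever once detected.
Deviation value: 78(1−ρ^4)/(1−ρ) + 13ρ^4/(1−ρ); cooperation value: 71/(1−ρ).
IC: 71 ≥ 78(1−ρ^4) + 13ρ^4 = 78 − 65ρ^4.
So ρ^4 ≥ 7/65, giving ρ ≥ (7/65)^(1/4) ≈ 0.573.

0.573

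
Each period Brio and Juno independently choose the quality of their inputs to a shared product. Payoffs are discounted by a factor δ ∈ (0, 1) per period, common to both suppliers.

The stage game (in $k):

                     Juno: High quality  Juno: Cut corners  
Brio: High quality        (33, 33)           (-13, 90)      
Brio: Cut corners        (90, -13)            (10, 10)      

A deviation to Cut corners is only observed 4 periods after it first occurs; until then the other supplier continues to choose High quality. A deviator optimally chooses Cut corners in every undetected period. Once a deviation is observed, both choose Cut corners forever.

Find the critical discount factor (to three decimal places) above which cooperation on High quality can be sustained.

0.919

Deviating for the 4 undetected periods gains 90−33 = 57 per period over cooperation, then loses 33−10 = 23 per period forever once punishment starts.
Gain: 57(1 + δ + … + δ^3); loss: 23·δ^4/(1−δ).
No profitable deviation ⇔ 57(1−δ^4) ≤ 23·δ^4, i.e. δ^4 ≥ 57/(57+23) = 57/80.
Hence δ ≥ (57/80)^(1/4) ≈ 0.919.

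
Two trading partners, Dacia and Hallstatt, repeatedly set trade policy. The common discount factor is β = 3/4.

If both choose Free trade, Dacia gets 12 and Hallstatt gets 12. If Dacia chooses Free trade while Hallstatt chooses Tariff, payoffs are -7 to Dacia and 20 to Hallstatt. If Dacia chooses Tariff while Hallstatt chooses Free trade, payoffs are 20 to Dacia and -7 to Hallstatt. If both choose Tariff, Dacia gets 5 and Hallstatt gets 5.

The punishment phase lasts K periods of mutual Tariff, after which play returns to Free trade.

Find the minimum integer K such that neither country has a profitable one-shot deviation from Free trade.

2

Need Σ_{k=1}^{K} β^k ≥ (20−12)/(12−5) = 1.1429 at β = 3/4.
At K = 1 the sum is 0.7500 < 1.1429; at K = 2 it is 1.3125 ≥ 1.1429.
So the minimum punishment length is K = 2.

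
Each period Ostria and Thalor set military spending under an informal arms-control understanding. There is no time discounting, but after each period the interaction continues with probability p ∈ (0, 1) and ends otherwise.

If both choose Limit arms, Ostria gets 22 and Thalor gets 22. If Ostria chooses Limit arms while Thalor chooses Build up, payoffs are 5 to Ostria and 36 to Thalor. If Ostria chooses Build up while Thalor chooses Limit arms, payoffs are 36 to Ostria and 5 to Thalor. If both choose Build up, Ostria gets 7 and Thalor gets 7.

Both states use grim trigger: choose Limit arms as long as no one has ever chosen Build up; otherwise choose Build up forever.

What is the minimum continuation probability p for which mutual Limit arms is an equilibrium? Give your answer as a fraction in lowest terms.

With no time discounting, the continuation probability p plays the role of the discount factor.
Grim-trigger IC: 22/(1−p) ≥ 36 + 7p/(1−p) ⇒ p ≥ (36−22)/(36−7) = 14/29.

14/29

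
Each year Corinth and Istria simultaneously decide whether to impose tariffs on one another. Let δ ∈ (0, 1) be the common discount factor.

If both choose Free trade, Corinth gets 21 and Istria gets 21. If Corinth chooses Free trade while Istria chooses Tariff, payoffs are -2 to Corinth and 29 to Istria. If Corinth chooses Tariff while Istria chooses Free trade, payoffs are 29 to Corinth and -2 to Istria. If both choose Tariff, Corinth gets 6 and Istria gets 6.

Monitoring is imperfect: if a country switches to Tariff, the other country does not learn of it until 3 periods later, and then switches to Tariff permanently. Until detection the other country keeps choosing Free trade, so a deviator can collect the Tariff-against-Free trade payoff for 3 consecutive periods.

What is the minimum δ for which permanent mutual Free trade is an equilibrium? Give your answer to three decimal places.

The best deviation is to choose Tariff for all 3 undetected periods, earning 29 each, then 6 forever once detected.
Deviation value: 29(1−δ^3)/(1−δ) + 6δ^3/(1−δ); cooperation value: 21/(1−δ).
IC: 21 ≥ 29(1−δ^3) + 6δ^3 = 29 − 23δ^3.
So δ^3 ≥ 8/23, giving δ ≥ (8/23)^(1/3) ≈ 0.703.

0.703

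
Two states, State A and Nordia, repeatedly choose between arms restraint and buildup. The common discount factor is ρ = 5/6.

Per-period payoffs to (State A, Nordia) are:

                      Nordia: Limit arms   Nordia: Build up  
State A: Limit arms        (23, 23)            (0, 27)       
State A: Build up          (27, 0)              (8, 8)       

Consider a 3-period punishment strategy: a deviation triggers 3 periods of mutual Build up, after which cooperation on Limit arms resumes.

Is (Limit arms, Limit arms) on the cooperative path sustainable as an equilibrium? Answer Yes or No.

Yes

A one-shot deviation gives 27 now, then 8 for 3 periods, then back to 23.
Gain from deviating: (27−23) today; loss: (23−8) in each of the next 3 periods.
No-deviation condition: (23−8)(ρ+…+ρ^3) ≥ 27−23, i.e. ρ+…+ρ^3 ≥ 4/15.
At ρ = 5/6: ρ+…+ρ^3 = 2.1065 ≥ 0.2667.
So cooperation is sustainable.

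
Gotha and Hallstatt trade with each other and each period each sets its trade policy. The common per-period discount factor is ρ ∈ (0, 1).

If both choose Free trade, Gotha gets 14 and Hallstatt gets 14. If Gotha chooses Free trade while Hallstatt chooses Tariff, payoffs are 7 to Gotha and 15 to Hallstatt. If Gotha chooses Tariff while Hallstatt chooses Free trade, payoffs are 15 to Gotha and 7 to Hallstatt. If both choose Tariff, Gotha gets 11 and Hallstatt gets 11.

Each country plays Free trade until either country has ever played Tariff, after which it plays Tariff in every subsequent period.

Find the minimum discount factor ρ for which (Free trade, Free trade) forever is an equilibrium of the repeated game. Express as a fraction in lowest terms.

14/(1−ρ) ≥ 15 + 11ρ/(1−ρ)
14 ≥ 15 − 4ρ
ρ ≥ 1/4.

1/4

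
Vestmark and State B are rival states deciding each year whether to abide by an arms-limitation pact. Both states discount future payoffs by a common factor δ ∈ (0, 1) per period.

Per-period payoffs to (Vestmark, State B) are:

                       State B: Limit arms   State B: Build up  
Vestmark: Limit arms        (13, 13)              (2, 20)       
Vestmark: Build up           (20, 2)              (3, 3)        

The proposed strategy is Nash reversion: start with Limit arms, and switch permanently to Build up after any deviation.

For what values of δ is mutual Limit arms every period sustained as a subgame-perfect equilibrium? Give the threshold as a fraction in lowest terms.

One-period gain from deviating is 20 − 13 = 7. The loss is 13 − 3 = 10 in every subsequent period, with present value 10·δ/(1−δ).
Deviation is unprofitable when 10·δ/(1−δ) ≥ 7, i.e. δ/(1−δ) ≥ 7/10.
Equivalently δ ≥ 7/(7+10) = 7/17.

7/17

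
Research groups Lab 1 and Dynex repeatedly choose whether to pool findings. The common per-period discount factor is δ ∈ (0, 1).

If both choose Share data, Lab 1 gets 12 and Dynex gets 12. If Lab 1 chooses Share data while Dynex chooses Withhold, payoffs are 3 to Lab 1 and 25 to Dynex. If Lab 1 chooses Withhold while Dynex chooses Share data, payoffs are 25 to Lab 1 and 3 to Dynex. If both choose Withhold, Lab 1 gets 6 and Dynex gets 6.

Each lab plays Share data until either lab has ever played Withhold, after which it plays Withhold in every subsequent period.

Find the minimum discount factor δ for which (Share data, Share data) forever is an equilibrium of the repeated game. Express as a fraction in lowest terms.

13/19

Cooperation forever yields 12 each period: 12/(1−δ).
Deviating yields 25 once, then 6 forever: 25 + 6δ/(1−δ).
No profitable deviation requires 12/(1−δ) ≥ 25 + 6δ/(1−δ).
Multiplying by (1−δ): 12 ≥ 25(1−δ) + 6δ = 25 − 19δ.
So 19δ ≥ 13, i.e. δ ≥ 13/19.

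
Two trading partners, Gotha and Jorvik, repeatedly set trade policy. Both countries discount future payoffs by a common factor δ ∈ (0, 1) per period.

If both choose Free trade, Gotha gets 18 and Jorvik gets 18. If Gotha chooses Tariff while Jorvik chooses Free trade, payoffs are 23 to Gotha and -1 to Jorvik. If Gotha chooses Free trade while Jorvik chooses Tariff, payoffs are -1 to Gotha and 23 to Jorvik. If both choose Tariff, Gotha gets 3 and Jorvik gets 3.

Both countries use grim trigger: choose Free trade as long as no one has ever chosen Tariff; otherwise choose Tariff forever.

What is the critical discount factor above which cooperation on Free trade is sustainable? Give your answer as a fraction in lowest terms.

1/4

18/(1−δ) ≥ 23 + 3δ/(1−δ)
18 ≥ 23 − 20δ
δ ≥ 5/20 = 1/4.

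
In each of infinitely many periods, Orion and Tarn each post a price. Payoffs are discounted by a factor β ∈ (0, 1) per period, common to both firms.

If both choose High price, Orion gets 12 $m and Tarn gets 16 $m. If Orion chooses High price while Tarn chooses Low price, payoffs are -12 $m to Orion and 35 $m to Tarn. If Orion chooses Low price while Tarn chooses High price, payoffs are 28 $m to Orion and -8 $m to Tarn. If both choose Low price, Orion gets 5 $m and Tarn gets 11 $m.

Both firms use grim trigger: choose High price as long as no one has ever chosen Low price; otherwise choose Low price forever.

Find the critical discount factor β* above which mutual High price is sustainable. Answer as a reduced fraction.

19/24

Orion: cooperation gives 12 each period; deviation gives 28 once then 5 forever.
  12/(1−β) ≥ 28 + 5β/(1−β) ⇒ β ≥ 16/23.
Tarn: cooperation gives 16 each period; deviation gives 35 once then 11 forever.
  β ≥ 19/24.
Both must hold, so the binding constraint is Tarn's: β ≥ 19/24.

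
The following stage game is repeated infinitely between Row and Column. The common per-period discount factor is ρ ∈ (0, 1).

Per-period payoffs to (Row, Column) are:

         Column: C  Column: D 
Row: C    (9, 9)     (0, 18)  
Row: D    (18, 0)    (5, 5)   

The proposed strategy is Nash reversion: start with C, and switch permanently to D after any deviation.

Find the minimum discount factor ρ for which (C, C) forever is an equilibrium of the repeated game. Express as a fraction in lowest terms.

9/13

9/(1−ρ) ≥ 18 + 5ρ/(1−ρ)
9 ≥ 18 − 13ρ
ρ ≥ 9/13.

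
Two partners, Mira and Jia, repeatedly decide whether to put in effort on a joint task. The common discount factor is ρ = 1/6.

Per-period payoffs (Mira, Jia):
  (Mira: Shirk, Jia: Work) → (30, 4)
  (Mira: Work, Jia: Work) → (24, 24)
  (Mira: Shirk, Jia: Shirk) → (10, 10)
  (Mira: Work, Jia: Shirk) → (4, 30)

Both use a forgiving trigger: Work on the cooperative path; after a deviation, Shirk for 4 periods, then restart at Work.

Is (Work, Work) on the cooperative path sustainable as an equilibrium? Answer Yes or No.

No

Comparing payoff streams over the 5 periods until play realigns: cooperate → 24(1+ρ+…+ρ^4); deviate → 30 + 10(ρ+…+ρ^4).
Cooperation is sustained iff (24−10)(ρ+…+ρ^4) ≥ 30−24.
ρ+…+ρ^4 = 1/6·(1−(1/6)^4)/(1−1/6) = 0.1998, and (30−24)/(24−10) = 0.4286.
0.1998 < 0.4286, so cooperation is not sustainable.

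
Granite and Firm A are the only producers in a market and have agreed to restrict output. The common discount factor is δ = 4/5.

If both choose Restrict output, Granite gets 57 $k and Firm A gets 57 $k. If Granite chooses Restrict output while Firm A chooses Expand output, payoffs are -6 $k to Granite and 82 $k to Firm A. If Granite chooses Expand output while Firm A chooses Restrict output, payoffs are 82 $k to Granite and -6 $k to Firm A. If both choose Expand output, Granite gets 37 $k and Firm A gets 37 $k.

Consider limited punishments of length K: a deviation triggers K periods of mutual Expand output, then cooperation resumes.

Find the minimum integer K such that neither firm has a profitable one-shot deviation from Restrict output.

Need Σ_{k=1}^{K} δ^k ≥ (82−57)/(57−37) = 1.2500 at δ = 4/5.
At K = 1 the sum is 0.8000 < 1.2500; at K = 2 it is 1.4400 ≥ 1.2500.
So the minimum punishment length is K = 2.

2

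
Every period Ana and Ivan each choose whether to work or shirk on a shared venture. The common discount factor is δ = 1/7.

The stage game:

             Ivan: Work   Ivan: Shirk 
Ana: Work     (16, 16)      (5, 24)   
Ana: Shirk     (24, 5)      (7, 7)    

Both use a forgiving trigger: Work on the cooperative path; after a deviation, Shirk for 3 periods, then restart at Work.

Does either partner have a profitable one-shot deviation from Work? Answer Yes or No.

IC: δ+…+δ^3 ≥ (24−16)/(16−7) = 8/9.
At δ = 1/7: partial sum = 0.1662 < 0.8889. Cooperation not sustainable.

Yes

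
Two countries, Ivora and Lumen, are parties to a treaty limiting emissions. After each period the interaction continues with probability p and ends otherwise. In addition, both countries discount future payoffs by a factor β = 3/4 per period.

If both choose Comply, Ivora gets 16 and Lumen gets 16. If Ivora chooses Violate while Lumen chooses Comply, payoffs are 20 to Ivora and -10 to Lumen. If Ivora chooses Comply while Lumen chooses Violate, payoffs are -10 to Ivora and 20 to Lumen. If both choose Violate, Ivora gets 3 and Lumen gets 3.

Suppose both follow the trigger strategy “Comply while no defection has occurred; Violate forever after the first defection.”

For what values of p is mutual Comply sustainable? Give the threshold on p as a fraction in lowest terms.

Expected continuation weight on next period's payoff is β·p = 3/4·p, which plays the role of the discount factor.
Cooperation requires 3/4·p ≥ (20−16)/(20−3) = 4/17, hence p ≥ 16/51.

16/51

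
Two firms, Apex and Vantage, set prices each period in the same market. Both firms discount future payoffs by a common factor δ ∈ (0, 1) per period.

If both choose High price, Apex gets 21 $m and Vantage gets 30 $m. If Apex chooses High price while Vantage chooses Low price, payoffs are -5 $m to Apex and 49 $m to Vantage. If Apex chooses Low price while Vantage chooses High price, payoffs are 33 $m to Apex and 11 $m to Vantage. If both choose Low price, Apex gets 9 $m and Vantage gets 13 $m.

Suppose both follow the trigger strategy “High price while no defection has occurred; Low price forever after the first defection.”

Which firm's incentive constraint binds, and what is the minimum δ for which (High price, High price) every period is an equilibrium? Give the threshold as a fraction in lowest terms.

Vantage; δ ≥ 19/36

For Apex: deviation gain 33−21 = 12, per-period punishment loss 21−9 = 12. IC gives δ ≥ 12/24 = 1/2.
For Vantage: gain 19, loss 17 per period, so δ ≥ 19/36.
The tighter constraint is Vantage's, so cooperation needs δ ≥ 19/36.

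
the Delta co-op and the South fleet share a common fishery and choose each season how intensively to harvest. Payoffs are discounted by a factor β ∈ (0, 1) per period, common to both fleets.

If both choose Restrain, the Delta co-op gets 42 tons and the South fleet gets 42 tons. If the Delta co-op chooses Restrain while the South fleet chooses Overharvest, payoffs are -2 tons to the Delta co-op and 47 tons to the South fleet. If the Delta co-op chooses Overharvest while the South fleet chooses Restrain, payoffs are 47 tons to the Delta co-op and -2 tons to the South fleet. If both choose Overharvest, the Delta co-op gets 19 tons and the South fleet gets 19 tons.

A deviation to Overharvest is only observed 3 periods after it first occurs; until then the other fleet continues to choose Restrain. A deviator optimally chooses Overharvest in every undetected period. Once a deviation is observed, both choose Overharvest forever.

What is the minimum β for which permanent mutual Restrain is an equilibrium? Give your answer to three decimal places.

Deviating for the 3 undetected periods gains 47−42 = 5 per period over cooperation, then loses 42−19 = 23 per period forever once punishment starts.
Gain: 5(1 + β + … + β^2); loss: 23·β^3/(1−β).
No profitable deviation ⇔ 5(1−β^3) ≤ 23·β^3, i.e. β^3 ≥ 5/(5+23) = 5/28.
Hence β ≥ (5/28)^(1/3) ≈ 0.563.

0.563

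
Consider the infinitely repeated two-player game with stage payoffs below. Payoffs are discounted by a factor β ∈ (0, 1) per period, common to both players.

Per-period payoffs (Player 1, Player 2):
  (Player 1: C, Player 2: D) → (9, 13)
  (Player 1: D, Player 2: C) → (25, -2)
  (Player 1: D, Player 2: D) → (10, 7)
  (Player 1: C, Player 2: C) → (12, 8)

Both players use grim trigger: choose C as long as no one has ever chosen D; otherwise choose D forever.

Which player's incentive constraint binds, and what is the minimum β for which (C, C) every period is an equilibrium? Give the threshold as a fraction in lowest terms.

Player 1; β ≥ 13/15

Player 1: cooperation gives 12 each period; deviation gives 25 once then 10 forever.
  12/(1−β) ≥ 25 + 10β/(1−β) ⇒ β ≥ 13/15.
Player 2: cooperation gives 8 each period; deviation gives 13 once then 7 forever.
  β ≥ 5/6.
Both must hold, so the binding constraint is Player 1's: β ≥ 13/15.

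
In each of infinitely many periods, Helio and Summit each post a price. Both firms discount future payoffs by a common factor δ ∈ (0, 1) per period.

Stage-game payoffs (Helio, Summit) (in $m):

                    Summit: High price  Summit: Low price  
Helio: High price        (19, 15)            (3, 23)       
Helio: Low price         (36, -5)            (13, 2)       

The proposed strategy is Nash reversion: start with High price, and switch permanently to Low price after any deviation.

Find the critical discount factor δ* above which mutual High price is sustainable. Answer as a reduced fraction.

17/23

Helio: cooperation gives 19 each period; deviation gives 36 once then 13 forever.
  19/(1−δ) ≥ 36 + 13δ/(1−δ) ⇒ δ ≥ 17/23.
Summit: cooperation gives 15 each period; deviation gives 23 once then 2 forever.
  δ ≥ 8/21.
Both must hold, so the binding constraint is Helio's: δ ≥ 17/23.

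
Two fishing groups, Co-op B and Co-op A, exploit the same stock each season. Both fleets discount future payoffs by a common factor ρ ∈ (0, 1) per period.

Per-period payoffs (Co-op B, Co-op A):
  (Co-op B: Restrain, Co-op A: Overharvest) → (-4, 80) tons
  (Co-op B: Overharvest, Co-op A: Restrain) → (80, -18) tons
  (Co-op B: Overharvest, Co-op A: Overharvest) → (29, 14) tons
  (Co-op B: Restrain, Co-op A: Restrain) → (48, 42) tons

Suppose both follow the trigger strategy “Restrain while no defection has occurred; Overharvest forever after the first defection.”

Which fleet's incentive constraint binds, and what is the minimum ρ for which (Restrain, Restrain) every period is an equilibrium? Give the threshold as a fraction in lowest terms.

Co-op B: cooperation gives 48 each period; deviation gives 80 once then 29 forever.
  48/(1−ρ) ≥ 80 + 29ρ/(1−ρ) ⇒ ρ ≥ 32/51.
Co-op A: cooperation gives 42 each period; deviation gives 80 once then 14 forever.
  ρ ≥ 38/66 = 19/33.
Both must hold, so the binding constraint is Co-op B's: ρ ≥ 32/51.

Co-op B; ρ ≥ 32/51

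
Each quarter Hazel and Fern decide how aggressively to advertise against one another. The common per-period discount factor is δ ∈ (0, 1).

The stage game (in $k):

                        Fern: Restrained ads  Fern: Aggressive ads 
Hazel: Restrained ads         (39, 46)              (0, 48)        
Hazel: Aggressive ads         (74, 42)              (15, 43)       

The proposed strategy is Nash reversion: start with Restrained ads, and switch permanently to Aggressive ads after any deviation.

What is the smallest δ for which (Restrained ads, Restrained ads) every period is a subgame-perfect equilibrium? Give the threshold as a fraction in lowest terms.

35/59

For Hazel: deviation gain 74−39 = 35, per-period punishment loss 39−15 = 24. IC gives δ ≥ 35/59.
For Fern: gain 2, loss 3 per period, so δ ≥ 2/5.
The tighter constraint is Hazel's, so cooperation needs δ ≥ 35/59.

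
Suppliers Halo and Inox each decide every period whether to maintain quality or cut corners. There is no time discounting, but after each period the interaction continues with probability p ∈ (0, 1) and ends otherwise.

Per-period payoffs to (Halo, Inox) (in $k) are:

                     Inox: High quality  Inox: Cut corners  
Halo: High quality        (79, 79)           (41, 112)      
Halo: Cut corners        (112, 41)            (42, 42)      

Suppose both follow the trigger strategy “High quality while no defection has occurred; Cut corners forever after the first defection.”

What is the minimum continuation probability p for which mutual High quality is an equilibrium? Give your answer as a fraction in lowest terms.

33/70

Expected cooperation value is 79 + p·79 + p²·79 + … = 79/(1−p); deviation gives 112 + p·42/(1−p).
79 ≥ 112(1−p) + 42p ⇒ 70p ≥ 33 ⇒ p ≥ 33/70.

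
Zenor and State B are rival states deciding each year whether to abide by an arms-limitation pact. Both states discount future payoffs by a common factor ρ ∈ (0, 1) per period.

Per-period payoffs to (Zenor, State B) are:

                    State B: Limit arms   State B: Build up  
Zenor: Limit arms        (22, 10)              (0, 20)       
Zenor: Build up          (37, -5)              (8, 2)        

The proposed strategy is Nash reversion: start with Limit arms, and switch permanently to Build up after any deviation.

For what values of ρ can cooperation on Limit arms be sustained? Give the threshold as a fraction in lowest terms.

For Zenor: deviation gain 37−22 = 15, per-period punishment loss 22−8 = 14. IC gives ρ ≥ 15/29.
For State B: gain 10, loss 8 per period, so ρ ≥ 10/18 = 5/9.
The tighter constraint is State B's, so cooperation needs ρ ≥ 5/9.

5/9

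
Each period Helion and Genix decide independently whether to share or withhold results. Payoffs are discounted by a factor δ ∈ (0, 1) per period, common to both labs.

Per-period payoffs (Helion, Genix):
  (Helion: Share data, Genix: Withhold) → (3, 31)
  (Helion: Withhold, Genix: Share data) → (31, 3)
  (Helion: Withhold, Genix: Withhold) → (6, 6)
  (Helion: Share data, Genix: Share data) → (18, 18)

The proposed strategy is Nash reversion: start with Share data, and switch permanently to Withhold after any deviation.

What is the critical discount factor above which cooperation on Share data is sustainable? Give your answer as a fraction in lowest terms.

13/25

Cooperation forever yields 18 each period: 18/(1−δ).
Deviating yields 31 once, then 6 forever: 31 + 6δ/(1−δ).
No profitable deviation requires 18/(1−δ) ≥ 31 + 6δ/(1−δ).
Multiplying by (1−δ): 18 ≥ 31(1−δ) + 6δ = 31 − 25δ.
So 25δ ≥ 13, i.e. δ ≥ 13/25.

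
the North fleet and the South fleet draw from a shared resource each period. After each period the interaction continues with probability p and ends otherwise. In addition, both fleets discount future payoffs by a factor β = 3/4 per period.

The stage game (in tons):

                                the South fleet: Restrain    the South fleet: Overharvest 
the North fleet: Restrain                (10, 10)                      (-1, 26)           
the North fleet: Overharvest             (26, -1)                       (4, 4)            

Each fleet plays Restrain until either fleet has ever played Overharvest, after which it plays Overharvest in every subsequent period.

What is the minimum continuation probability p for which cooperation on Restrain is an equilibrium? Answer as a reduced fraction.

Expected continuation weight on next period's payoff is β·p = 3/4·p, which plays the role of the discount factor.
Cooperation requires 3/4·p ≥ (26−10)/(26−4) = 8/11, hence p ≥ 32/33.

32/33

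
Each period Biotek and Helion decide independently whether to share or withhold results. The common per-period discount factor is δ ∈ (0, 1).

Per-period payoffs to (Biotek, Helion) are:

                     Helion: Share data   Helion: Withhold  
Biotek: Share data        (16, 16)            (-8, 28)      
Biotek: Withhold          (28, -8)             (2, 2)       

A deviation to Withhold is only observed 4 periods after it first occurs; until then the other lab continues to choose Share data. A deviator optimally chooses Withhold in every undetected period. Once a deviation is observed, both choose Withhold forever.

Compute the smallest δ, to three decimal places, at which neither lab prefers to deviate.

The best deviation is to choose Withhold for all 4 undetected periods, earning 28 each, then 2 forever once detected.
Deviation value: 28(1−δ^4)/(1−δ) + 2δ^4/(1−δ); cooperation value: 16/(1−δ).
IC: 16 ≥ 28(1−δ^4) + 2δ^4 = 28 − 26δ^4.
So δ^4 ≥ 12/26 = 6/13, giving δ ≥ (6/13)^(1/4) ≈ 0.824.

0.824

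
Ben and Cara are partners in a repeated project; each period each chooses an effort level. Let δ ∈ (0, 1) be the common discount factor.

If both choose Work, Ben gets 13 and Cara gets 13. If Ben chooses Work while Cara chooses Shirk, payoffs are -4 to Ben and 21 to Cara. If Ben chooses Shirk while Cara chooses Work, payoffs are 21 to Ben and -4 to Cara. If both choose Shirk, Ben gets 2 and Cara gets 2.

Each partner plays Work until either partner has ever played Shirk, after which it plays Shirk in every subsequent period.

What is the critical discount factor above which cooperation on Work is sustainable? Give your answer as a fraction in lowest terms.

13/(1−δ) ≥ 21 + 2δ/(1−δ)
13 ≥ 21 − 19δ
δ ≥ 8/19.

8/19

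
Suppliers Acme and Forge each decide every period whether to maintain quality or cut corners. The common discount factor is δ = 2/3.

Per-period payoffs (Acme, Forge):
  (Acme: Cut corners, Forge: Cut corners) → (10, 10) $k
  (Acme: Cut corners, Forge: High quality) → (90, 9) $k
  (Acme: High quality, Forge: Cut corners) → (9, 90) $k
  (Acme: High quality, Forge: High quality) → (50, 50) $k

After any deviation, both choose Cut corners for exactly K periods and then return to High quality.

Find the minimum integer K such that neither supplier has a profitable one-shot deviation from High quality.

IC: δ(1−δ^K)/(1−δ) ≥ (90−50)/(50−10) = 1.
With δ = 2/3: need 1 − δ^K ≥ 1·(1−2/3)/(2/3), i.e. δ^K ≤ 0.5000.
Since (2/3)^1 = 0.6667 and (2/3)^2 = 0.4444, the smallest such K is 2.

2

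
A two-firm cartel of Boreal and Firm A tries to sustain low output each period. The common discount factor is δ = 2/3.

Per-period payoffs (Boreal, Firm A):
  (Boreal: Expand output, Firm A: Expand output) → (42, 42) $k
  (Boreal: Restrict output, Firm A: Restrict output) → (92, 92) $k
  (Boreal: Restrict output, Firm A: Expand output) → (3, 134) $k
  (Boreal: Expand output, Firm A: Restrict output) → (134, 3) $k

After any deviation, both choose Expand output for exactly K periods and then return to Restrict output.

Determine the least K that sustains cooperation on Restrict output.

2

IC: δ(1−δ^K)/(1−δ) ≥ (134−92)/(92−42) = 21/25.
With δ = 2/3: need 1 − δ^K ≥ 21/25·(1−2/3)/(2/3), i.e. δ^K ≤ 0.5800.
Since (2/3)^1 = 0.6667 and (2/3)^2 = 0.4444, the smallest such K is 2.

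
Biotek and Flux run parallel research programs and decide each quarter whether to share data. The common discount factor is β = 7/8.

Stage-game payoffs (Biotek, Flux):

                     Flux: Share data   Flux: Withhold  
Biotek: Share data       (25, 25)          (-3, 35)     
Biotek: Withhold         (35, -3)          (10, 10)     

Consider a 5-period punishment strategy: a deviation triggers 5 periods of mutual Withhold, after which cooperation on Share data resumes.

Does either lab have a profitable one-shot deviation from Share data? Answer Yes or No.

No

A one-shot deviation gives 35 now, then 10 for 5 periods, then back to 25.
Gain from deviating: (35−25) today; loss: (25−10) in each of the next 5 periods.
No-deviation condition: (25−10)(β+…+β^5) ≥ 35−25, i.e. β+…+β^5 ≥ 2/3.
At β = 7/8: β+…+β^5 = 3.4096 ≥ 0.6667.
So cooperation is sustainable.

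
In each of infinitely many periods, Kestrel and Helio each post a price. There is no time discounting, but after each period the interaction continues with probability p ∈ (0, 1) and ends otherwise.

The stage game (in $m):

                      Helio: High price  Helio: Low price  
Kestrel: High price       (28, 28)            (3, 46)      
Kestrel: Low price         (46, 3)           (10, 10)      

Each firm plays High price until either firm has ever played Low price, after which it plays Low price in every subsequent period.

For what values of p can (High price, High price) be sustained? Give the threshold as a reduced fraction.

With no time discounting, the continuation probability p plays the role of the discount factor.
Grim-trigger IC: 28/(1−p) ≥ 46 + 10p/(1−p) ⇒ p ≥ (46−28)/(46−10) = 1/2.

1/2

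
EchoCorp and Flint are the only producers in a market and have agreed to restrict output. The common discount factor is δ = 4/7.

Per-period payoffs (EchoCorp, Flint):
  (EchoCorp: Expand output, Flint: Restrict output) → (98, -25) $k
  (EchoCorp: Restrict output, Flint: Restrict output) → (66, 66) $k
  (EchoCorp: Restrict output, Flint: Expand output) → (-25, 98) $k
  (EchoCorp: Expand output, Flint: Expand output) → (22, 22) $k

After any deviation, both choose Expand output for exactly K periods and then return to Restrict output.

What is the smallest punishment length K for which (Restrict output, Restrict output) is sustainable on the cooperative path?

No profitable deviation requires (66−22)(δ+…+δ^K) ≥ 98−66, i.e. δ+…+δ^K ≥ 8/11 ≈ 0.7273.
With δ = 4/7, the partial sums are K=1: 0.5714, K=2: 0.8980.
K = 2 is the first length at which the sum reaches 0.7273.

2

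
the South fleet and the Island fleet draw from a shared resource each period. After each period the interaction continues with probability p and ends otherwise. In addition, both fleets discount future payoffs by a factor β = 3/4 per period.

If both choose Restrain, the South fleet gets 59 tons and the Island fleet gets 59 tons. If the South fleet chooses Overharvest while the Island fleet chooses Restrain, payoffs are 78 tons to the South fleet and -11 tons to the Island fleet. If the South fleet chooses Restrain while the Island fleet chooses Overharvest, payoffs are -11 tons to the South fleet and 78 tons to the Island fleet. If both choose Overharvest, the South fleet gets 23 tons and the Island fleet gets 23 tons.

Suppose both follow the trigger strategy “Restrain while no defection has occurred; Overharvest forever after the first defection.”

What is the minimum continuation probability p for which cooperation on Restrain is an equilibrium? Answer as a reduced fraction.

With continuation probability p and discount β, the effective per-period discount factor is βp.
Grim-trigger IC: βp ≥ (78−59)/(78−23) = 19/55.
So p ≥ (19/55)/(3/4) = 76/165.

76/165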